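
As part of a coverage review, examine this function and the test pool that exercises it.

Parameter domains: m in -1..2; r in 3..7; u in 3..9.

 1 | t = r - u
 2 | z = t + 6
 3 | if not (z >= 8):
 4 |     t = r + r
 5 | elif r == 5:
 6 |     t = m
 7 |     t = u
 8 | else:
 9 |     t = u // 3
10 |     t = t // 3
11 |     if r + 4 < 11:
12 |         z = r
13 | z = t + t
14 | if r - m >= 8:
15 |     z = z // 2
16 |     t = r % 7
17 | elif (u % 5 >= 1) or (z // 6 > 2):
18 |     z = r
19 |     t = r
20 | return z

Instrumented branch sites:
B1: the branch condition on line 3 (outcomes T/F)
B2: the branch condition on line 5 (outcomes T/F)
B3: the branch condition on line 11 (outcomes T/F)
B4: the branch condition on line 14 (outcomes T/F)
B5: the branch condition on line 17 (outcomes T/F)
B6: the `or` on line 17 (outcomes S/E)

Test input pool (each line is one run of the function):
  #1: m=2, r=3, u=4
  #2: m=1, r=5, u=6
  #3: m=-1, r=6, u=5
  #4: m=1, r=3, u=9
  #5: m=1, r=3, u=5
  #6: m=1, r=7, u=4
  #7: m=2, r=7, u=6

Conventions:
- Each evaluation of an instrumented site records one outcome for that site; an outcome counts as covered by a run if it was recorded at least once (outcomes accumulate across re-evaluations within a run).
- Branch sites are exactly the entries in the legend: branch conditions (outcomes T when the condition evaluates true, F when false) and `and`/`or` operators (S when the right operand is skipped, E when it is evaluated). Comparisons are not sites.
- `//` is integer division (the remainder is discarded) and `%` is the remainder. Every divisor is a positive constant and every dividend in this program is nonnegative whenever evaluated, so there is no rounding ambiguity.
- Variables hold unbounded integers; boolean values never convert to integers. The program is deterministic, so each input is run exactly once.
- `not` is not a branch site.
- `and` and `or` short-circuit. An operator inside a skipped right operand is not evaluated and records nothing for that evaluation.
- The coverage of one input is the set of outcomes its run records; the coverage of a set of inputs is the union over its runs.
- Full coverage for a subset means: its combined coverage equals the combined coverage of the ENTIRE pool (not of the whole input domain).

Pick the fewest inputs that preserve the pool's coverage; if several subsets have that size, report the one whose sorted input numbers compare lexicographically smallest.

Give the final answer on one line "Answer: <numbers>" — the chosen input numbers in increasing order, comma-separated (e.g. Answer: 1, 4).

#1 (m=2, r=3, u=4) -> B1->T, B4->F, B6->S, B5->T; covered: B1=T, B4=F, B5=T, B6=S
#2 (m=1, r=5, u=6) -> B1->T, B4->F, B6->S, B5->T; covered: B1=T, B4=F, B5=T, B6=S
#3 (m=-1, r=6, u=5) -> B1->T, B4->F, B6->E, B5->T; covered: B1=T, B4=F, B5=T, B6=E
#4 (m=1, r=3, u=9) -> B1->T, B4->F, B6->S, B5->T; covered: B1=T, B4=F, B5=T, B6=S
#5 (m=1, r=3, u=5) -> B1->T, B4->F, B6->E, B5->F; covered: B1=T, B4=F, B5=F, B6=E
#6 (m=1, r=7, u=4) -> B1->F, B2->F, B3->F, B4->F, B6->S, B5->T; covered: B1=F, B2=F, B3=F, B4=F, B5=T, B6=S
#7 (m=2, r=7, u=6) -> B1->T, B4->F, B6->S, B5->T; covered: B1=T, B4=F, B5=T, B6=S
union over all inputs: B1=T, B1=F, B2=F, B3=F, B4=F, B5=T, B5=F, B6=S, B6=E (9 outcomes)
no size-1 subset reaches all 9 outcomes (best union: 6/9)
inputs {5, 6} (size 2) cover everything; no size-2 subset with a lexicographically smaller index list covers all 9

Answer: 5, 6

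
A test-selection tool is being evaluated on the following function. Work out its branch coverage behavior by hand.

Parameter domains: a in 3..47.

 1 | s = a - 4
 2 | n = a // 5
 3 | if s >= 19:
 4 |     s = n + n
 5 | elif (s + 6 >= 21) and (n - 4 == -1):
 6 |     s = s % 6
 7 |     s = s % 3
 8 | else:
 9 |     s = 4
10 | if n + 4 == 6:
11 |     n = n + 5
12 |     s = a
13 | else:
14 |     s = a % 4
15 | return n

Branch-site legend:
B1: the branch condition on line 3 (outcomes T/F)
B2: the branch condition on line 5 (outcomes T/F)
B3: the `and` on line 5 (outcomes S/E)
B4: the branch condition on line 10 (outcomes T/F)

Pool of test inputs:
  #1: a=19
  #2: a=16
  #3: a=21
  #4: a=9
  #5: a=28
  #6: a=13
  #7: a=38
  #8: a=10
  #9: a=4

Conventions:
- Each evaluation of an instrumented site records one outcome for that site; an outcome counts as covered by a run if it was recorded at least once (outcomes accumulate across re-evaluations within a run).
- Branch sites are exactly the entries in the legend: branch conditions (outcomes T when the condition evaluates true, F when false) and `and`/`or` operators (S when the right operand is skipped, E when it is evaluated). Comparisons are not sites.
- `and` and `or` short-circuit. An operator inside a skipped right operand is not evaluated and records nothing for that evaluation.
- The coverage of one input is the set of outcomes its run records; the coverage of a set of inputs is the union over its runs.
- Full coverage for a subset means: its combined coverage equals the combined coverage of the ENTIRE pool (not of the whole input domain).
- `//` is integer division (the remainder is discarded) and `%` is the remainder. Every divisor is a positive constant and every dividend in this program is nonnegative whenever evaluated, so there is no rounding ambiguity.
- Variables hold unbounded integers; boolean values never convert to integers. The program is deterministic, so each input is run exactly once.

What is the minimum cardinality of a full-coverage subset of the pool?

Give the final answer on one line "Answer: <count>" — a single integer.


#1 (a=19) -> B1->F, B3->E, B2->T, B4->F; covered: B1=F, B2=T, B3=E, B4=F
#2 (a=16) -> B1->F, B3->S, B2->F, B4->F; covered: B1=F, B2=F, B3=S, B4=F
#3 (a=21) -> B1->F, B3->E, B2->F, B4->F; covered: B1=F, B2=F, B3=E, B4=F
#4 (a=9) -> B1->F, B3->S, B2->F, B4->F; covered: B1=F, B2=F, B3=S, B4=F
#5 (a=28) -> B1->T, B4->F; covered: B1=T, B4=F
#6 (a=13) -> B1->F, B3->S, B2->F, B4->T; covered: B1=F, B2=F, B3=S, B4=T
#7 (a=38) -> B1->T, B4->F; covered: B1=T, B4=F
#8 (a=10) -> B1->F, B3->S, B2->F, B4->T; covered: B1=F, B2=F, B3=S, B4=T
#9 (a=4) -> B1->F, B3->S, B2->F, B4->F; covered: B1=F, B2=F, B3=S, B4=F
pool-wide coverage (8 outcomes): B1=T, B1=F, B2=T, B2=F, B3=S, B3=E, B4=T, B4=F
size 1 is not enough: best union over all size-1 subsets is 4/8
size 2 is not enough: best union over all size-2 subsets is 7/8
at size 3, {1, 5, 6} reaches all 8 outcomes; every lexicographically earlier size-3 subset fails
Answer: 3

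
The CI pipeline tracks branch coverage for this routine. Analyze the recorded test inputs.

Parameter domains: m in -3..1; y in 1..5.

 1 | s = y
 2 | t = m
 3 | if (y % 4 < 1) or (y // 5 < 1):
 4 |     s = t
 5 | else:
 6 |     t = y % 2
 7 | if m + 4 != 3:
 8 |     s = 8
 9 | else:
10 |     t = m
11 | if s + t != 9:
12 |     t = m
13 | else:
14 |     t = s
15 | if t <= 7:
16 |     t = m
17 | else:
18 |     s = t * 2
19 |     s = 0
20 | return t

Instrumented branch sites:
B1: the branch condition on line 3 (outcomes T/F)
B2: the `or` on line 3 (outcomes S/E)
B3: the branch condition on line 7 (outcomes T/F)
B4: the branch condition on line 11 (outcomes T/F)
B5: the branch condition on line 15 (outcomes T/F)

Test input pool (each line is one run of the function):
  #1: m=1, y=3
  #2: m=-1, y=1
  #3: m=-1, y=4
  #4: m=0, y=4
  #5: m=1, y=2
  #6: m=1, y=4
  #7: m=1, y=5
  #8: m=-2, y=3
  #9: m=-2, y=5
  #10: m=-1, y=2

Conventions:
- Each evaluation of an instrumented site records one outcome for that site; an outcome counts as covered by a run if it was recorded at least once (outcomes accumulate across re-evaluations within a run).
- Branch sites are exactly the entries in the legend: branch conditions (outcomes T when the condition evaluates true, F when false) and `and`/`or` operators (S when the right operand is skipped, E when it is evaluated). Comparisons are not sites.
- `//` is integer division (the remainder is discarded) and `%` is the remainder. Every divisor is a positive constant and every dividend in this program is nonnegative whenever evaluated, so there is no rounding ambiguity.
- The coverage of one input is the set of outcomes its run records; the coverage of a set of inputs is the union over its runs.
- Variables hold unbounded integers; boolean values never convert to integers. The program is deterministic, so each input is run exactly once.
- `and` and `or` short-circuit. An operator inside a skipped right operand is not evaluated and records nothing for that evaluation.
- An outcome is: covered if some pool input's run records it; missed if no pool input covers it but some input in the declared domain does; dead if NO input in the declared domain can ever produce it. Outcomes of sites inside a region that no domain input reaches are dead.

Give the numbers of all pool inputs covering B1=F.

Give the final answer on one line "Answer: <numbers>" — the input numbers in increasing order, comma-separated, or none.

input #1 (m=1, y=3): does not produce B1=F
input #2 (m=-1, y=1): does not produce B1=F
input #3 (m=-1, y=4): does not produce B1=F
input #4 (m=0, y=4): does not produce B1=F
input #5 (m=1, y=2): does not produce B1=F
input #6 (m=1, y=4): does not produce B1=F
input #7 (m=1, y=5): produces B1=F
input #8 (m=-2, y=3): does not produce B1=F
input #9 (m=-2, y=5): produces B1=F
input #10 (m=-1, y=2): does not produce B1=F

Answer: 7, 9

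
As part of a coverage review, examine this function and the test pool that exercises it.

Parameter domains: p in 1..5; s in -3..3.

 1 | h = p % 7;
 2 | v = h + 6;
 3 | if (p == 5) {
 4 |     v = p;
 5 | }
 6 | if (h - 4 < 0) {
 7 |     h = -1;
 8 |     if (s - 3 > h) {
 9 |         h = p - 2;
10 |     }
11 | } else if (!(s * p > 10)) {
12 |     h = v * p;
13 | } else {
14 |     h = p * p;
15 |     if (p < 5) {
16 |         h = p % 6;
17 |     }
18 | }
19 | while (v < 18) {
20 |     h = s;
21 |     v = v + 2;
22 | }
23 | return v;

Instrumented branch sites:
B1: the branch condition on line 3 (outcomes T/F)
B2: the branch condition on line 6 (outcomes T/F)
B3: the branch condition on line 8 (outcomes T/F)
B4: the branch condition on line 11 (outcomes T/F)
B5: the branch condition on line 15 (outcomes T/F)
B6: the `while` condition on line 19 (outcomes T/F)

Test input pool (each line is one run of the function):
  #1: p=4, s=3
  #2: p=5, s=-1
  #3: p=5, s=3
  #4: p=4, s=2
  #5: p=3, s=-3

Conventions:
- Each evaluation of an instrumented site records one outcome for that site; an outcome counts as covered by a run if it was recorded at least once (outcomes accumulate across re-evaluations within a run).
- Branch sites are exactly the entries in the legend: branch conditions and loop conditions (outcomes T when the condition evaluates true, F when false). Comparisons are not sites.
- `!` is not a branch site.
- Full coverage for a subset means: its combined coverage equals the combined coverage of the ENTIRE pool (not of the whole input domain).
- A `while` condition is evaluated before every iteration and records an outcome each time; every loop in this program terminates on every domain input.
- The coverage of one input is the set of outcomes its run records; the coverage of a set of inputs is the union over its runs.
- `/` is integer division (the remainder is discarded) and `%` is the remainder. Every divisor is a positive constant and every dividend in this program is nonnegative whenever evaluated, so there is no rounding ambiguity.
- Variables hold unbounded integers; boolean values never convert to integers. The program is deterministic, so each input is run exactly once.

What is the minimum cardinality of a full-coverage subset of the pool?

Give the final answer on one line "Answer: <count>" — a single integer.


test 1 (p=4, s=3) fires B1->F, B2->F, B4->F, B5->T, B6->T, B6->T, B6->T, B6->T, B6->F; hits B1=F, B2=F, B4=F, B5=T, B6=T, B6=F
test 2 (p=5, s=-1) fires B1->T, B2->F, B4->T, B6->T, B6->T, B6->T, B6->T, B6->T, B6->T, B6->T, B6->F; hits B1=T, B2=F, B4=T, B6=T, B6=F
test 3 (p=5, s=3) fires B1->T, B2->F, B4->F, B5->F, B6->T, B6->T, B6->T, B6->T, B6->T, B6->T, B6->T, B6->F; hits B1=T, B2=F, B4=F, B5=F, B6=T, B6=F
test 4 (p=4, s=2) fires B1->F, B2->F, B4->T, B6->T, B6->T, B6->T, B6->T, B6->F; hits B1=F, B2=F, B4=T, B6=T, B6=F
test 5 (p=3, s=-3) fires B1->F, B2->T, B3->F, B6->T, B6->T, B6->T, B6->T, B6->T, B6->F; hits B1=F, B2=T, B3=F, B6=T, B6=F
union over all inputs: B1=T, B1=F, B2=T, B2=F, B3=F, B4=T, B4=F, B5=T, B5=F, B6=T, B6=F (11 outcomes)
checked all size-1 subsets: none covers 11 outcomes (max 6/11)
checked all size-2 subsets: none covers 11 outcomes (max 9/11)
checked all size-3 subsets: none covers 11 outcomes (max 10/11)
the canonical winner is {1, 2, 3, 5}: size 4, full 11-outcome coverage, earliest index list among size-4 covers
Answer: 4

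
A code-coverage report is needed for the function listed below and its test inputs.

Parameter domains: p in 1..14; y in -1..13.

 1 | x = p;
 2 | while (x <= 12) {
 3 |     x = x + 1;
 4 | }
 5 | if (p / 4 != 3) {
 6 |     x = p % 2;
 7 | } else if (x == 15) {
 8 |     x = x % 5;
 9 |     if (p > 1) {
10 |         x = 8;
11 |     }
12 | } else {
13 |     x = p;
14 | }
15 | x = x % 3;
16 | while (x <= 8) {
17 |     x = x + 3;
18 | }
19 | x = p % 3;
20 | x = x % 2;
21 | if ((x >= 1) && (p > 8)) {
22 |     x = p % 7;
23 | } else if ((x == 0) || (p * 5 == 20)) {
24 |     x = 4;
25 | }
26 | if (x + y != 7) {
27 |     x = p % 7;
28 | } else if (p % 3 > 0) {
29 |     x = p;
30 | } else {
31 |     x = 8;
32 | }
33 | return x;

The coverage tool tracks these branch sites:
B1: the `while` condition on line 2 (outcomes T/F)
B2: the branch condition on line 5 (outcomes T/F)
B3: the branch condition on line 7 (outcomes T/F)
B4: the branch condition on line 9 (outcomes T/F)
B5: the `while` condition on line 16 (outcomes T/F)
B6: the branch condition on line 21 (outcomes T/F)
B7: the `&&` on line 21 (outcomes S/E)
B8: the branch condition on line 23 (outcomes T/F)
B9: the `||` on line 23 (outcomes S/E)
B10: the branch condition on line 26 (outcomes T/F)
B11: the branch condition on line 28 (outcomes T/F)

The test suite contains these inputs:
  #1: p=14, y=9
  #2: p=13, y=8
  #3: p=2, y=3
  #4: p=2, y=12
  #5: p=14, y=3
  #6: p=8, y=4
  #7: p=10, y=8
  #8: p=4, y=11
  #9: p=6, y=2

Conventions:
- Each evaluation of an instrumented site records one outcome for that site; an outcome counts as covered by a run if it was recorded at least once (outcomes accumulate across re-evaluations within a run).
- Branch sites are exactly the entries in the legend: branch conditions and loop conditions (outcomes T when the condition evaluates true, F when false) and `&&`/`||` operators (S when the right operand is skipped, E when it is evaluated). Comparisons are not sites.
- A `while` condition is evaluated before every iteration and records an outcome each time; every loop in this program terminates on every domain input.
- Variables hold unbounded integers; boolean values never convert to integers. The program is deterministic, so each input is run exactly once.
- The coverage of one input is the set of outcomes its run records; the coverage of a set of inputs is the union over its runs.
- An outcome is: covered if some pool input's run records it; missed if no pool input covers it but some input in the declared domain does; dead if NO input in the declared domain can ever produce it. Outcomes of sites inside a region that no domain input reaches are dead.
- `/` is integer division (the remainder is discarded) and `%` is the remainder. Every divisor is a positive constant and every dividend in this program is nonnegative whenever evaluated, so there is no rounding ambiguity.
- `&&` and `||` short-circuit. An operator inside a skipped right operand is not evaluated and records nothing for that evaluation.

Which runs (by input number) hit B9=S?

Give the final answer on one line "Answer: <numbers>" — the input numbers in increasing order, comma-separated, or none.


input #1 (p=14, y=9): hits B9=S
input #2 (p=13, y=8): never hits B9=S
input #3 (p=2, y=3): hits B9=S
input #4 (p=2, y=12): hits B9=S
input #5 (p=14, y=3): hits B9=S
input #6 (p=8, y=4): hits B9=S
input #7 (p=10, y=8): never hits B9=S
input #8 (p=4, y=11): never hits B9=S
input #9 (p=6, y=2): hits B9=S
Answer: 1, 3, 4, 5, 6, 9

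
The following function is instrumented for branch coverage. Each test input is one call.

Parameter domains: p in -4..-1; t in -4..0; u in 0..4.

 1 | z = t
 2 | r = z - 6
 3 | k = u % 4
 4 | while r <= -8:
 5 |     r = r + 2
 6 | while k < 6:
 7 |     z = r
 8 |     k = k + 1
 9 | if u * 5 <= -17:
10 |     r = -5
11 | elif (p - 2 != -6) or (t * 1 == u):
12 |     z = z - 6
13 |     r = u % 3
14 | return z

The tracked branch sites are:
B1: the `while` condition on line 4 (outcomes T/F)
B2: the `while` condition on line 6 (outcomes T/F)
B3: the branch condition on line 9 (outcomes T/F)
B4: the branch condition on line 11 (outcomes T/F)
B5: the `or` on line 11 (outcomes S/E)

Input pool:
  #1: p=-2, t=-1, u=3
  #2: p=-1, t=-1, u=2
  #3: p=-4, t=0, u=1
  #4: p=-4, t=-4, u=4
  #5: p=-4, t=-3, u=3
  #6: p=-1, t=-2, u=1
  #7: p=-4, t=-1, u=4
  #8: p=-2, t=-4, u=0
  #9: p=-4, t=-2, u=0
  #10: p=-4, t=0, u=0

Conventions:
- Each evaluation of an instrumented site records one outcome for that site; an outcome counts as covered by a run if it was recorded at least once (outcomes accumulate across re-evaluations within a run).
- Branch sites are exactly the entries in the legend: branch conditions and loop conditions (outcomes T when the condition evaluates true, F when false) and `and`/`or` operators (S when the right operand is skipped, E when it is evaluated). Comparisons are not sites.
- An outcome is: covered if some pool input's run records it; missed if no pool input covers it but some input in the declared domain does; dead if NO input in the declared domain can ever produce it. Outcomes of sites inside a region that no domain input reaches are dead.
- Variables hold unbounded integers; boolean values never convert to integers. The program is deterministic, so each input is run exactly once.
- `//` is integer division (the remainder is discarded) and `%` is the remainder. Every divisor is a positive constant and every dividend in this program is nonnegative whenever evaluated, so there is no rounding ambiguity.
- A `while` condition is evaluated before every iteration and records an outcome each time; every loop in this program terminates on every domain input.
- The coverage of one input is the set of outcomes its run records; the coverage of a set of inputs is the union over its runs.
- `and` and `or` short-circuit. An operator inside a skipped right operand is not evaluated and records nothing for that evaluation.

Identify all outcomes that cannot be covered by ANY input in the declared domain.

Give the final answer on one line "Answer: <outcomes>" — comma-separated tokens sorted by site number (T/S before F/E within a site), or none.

checking every outcome against all 100 domain inputs:
  B3=T: zero occurrences over every domain input -> dead
  reachable outcomes have witnesses, e.g. B1=T (e.g. p=-4, t=-4, u=0), B1=F (e.g. p=-4, t=-4, u=0), B2=T (e.g. p=-4, t=-4, u=0), B2=F (e.g. p=-4, t=-4, u=0)

Answer: B3=T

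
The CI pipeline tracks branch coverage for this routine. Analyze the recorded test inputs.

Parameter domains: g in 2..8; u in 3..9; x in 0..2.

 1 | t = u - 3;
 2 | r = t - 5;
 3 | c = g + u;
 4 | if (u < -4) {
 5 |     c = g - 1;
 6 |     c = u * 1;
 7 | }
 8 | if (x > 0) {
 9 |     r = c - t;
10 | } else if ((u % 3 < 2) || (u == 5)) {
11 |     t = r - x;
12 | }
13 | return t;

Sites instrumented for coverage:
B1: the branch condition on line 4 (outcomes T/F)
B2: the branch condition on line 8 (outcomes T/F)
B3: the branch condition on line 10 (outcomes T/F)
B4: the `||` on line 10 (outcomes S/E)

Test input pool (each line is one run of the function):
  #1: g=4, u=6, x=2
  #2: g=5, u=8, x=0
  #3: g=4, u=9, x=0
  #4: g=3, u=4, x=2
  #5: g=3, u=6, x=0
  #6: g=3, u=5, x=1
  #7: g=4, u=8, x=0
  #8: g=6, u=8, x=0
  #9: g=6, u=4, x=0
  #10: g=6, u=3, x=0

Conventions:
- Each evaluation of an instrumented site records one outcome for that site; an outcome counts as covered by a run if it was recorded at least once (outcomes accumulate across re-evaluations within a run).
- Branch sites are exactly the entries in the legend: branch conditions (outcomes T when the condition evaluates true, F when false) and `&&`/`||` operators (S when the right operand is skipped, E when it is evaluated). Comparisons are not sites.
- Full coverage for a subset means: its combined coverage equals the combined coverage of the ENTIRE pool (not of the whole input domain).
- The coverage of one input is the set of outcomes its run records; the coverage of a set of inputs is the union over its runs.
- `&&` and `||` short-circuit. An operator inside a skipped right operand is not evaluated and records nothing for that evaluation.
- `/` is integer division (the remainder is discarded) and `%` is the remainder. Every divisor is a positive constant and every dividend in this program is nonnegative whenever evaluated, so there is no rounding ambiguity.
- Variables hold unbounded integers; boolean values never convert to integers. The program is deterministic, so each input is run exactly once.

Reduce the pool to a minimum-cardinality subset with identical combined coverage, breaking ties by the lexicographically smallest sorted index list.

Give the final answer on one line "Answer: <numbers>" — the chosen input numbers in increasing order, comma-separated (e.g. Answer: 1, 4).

input #1, g=4, u=6, x=2: events B1->F, B2->T; outcomes B1=F, B2=T
input #2, g=5, u=8, x=0: events B1->F, B2->F, B4->E, B3->F; outcomes B1=F, B2=F, B3=F, B4=E
input #3, g=4, u=9, x=0: events B1->F, B2->F, B4->S, B3->T; outcomes B1=F, B2=F, B3=T, B4=S
input #4, g=3, u=4, x=2: events B1->F, B2->T; outcomes B1=F, B2=T
input #5, g=3, u=6, x=0: events B1->F, B2->F, B4->S, B3->T; outcomes B1=F, B2=F, B3=T, B4=S
input #6, g=3, u=5, x=1: events B1->F, B2->T; outcomes B1=F, B2=T
input #7, g=4, u=8, x=0: events B1->F, B2->F, B4->E, B3->F; outcomes B1=F, B2=F, B3=F, B4=E
input #8, g=6, u=8, x=0: events B1->F, B2->F, B4->E, B3->F; outcomes B1=F, B2=F, B3=F, B4=E
input #9, g=6, u=4, x=0: events B1->F, B2->F, B4->S, B3->T; outcomes B1=F, B2=F, B3=T, B4=S
input #10, g=6, u=3, x=0: events B1->F, B2->F, B4->S, B3->T; outcomes B1=F, B2=F, B3=T, B4=S
together the pool reaches 7 outcomes: B1=F, B2=T, B2=F, B3=T, B3=F, B4=S, B4=E
no size-1 subset reaches all 7 outcomes (best union: 4/7)
no size-2 subset reaches all 7 outcomes (best union: 6/7)
at size 3, {1, 2, 3} reaches all 7 outcomes; every lexicographically earlier size-3 subset fails

Answer: 1, 2, 3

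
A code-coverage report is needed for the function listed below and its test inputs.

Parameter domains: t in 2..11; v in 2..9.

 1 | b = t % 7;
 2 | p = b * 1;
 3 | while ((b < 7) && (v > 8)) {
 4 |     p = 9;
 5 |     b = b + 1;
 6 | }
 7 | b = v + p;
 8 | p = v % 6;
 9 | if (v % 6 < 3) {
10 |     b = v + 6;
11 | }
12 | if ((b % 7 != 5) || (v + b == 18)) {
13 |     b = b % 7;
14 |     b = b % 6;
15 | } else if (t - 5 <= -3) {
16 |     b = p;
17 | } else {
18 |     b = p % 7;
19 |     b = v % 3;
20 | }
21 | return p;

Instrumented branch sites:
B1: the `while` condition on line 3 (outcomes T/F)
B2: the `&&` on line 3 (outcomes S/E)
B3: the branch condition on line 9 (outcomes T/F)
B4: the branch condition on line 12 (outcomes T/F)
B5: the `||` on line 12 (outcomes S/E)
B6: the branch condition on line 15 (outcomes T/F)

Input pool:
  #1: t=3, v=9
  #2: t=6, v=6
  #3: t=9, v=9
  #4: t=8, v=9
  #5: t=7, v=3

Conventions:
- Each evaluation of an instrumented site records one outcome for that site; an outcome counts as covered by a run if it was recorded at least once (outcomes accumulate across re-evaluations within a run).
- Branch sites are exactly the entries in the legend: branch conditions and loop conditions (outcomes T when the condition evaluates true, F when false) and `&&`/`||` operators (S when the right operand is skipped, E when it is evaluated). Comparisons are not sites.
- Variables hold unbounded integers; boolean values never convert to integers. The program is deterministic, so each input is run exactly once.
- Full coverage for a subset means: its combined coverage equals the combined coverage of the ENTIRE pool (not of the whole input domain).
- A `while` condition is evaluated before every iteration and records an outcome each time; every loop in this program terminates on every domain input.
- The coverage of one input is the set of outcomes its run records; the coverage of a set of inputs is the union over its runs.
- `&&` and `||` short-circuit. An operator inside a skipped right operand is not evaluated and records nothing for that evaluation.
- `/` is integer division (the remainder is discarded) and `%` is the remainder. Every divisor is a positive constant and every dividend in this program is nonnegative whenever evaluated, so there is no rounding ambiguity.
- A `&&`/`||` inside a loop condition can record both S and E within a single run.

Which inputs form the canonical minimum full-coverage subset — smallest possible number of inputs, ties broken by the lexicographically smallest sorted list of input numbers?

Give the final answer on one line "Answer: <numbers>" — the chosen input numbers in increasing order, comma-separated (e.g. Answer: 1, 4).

run #1 (t=3, v=9) runs B2->E, B1->T, B2->E, B1->T, B2->E, B1->T, B2->E, B1->T, B2->S, B1->F, B3->F, B5->S, B4->T; records B1=T, B1=F, B2=S, B2=E, B3=F, B4=T, B5=S
run #2 (t=6, v=6) runs B2->E, B1->F, B3->T, B5->E, B4->T; records B1=F, B2=E, B3=T, B4=T, B5=E
run #3 (t=9, v=9) runs B2->E, B1->T, B2->E, B1->T, B2->E, B1->T, B2->E, B1->T, B2->E, B1->T, B2->S, B1->F, B3->F, B5->S, ...; records B1=T, B1=F, B2=S, B2=E, B3=F, B4=T, B5=S
run #4 (t=8, v=9) runs B2->E, B1->T, B2->E, B1->T, B2->E, B1->T, B2->E, B1->T, B2->E, B1->T, B2->E, B1->T, B2->S, B1->F, ...; records B1=T, B1=F, B2=S, B2=E, B3=F, B4=T, B5=S
run #5 (t=7, v=3) runs B2->E, B1->F, B3->F, B5->S, B4->T; records B1=F, B2=E, B3=F, B4=T, B5=S
pool-wide coverage (9 outcomes): B1=T, B1=F, B2=S, B2=E, B3=T, B3=F, B4=T, B5=S, B5=E
every size-1 subset falls short of the 9 outcomes (best: 7/9)
the canonical winner is {1, 2}: size 2, full 9-outcome coverage, earliest index list among size-2 covers

Answer: 1, 2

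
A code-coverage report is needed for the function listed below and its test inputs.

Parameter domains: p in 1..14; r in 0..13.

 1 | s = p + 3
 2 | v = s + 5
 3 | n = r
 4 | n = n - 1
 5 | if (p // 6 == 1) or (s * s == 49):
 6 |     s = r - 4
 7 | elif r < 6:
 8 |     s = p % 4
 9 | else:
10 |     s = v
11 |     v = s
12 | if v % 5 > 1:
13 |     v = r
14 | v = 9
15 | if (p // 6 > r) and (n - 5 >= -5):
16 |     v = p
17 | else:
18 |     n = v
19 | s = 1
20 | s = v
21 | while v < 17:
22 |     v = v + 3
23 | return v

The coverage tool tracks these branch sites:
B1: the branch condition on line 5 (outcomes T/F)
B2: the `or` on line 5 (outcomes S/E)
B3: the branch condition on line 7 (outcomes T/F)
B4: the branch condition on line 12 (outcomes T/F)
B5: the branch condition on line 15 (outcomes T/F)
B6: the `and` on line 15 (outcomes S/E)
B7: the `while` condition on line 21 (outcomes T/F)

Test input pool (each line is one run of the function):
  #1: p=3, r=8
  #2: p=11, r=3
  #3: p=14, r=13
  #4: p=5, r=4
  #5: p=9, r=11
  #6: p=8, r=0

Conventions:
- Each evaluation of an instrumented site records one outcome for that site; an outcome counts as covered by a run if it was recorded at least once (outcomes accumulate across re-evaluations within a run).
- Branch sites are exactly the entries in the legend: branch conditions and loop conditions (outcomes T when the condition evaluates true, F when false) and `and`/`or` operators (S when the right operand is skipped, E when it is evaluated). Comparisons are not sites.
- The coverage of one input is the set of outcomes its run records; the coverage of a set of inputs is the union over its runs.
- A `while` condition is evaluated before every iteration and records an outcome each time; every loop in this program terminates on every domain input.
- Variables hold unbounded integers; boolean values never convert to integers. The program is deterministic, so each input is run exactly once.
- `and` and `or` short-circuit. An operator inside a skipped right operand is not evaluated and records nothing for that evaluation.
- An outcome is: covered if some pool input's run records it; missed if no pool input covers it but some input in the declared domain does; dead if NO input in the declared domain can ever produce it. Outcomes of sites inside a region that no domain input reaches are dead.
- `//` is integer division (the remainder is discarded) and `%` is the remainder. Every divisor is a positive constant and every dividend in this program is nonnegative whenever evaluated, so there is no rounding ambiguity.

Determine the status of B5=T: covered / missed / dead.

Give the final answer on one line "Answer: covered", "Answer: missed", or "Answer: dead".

no pool input records B5=T
but domain input (p=12, r=1) does record it -> reachable, so missed

Answer: missed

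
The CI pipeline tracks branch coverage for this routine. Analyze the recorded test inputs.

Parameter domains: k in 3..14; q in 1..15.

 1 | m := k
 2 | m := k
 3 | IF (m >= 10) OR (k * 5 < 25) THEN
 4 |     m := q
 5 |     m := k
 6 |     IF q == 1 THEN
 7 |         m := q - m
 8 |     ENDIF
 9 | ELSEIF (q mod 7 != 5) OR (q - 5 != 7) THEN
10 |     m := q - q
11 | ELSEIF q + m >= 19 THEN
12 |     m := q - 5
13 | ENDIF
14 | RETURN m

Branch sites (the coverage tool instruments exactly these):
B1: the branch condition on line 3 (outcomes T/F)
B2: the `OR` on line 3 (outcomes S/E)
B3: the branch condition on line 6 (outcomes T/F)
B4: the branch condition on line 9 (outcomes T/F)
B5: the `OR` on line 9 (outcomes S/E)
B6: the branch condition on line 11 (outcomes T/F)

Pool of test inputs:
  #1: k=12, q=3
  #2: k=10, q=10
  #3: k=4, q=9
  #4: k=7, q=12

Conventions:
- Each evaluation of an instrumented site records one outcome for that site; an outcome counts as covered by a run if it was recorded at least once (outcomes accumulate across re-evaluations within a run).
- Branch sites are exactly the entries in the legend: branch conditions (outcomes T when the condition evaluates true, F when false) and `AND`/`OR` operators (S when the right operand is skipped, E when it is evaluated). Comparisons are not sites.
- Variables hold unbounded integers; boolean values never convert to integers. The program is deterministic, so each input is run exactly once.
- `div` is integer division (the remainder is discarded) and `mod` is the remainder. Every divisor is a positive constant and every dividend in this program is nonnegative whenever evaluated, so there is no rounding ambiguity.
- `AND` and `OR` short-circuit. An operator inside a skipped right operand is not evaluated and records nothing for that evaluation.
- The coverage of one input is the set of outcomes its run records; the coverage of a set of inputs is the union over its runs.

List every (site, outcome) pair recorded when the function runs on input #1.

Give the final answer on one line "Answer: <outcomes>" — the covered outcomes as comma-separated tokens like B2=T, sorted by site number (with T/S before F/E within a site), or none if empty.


Tracing the run of input #1 (k=12, q=3):
  B2->S, B1->T, B3->F
deduplicating events, the covered set is: B1=T, B2=S, B3=F
Answer: B1=T, B2=S, B3=F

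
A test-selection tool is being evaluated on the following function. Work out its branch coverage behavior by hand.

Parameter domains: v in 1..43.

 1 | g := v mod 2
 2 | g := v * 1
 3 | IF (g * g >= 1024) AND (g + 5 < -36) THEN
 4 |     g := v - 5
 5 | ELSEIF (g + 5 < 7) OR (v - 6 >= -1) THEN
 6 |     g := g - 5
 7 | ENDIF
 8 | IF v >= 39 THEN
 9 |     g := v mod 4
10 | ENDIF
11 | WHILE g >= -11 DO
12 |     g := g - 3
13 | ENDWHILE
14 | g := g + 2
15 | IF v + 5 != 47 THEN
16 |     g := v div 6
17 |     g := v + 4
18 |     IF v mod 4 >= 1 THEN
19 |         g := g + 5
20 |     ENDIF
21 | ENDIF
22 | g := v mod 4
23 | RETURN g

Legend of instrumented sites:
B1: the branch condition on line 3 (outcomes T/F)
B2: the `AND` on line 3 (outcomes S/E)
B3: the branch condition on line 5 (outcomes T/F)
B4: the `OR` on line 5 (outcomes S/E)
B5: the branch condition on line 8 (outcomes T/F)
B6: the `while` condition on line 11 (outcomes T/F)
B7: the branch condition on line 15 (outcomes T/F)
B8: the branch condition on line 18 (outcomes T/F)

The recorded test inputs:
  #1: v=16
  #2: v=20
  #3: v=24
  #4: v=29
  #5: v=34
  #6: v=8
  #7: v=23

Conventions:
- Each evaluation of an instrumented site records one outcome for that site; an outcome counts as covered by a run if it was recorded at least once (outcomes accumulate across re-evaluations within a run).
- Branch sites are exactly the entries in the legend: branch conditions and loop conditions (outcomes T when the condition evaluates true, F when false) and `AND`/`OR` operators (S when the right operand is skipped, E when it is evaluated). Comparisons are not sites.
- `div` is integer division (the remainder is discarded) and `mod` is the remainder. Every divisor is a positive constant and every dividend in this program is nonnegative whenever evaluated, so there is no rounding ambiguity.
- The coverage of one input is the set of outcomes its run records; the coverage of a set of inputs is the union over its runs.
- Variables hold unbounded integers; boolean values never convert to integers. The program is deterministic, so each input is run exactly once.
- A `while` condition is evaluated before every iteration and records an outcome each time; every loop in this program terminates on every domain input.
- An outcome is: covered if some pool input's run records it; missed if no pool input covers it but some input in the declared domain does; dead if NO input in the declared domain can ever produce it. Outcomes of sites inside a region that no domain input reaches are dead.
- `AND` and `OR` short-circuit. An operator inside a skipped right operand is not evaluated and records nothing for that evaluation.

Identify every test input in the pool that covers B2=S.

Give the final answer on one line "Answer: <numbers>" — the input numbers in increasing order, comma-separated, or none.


input #1 (v=16): hits B2=S
input #2 (v=20): hits B2=S
input #3 (v=24): hits B2=S
input #4 (v=29): hits B2=S
input #5 (v=34): never hits B2=S
input #6 (v=8): hits B2=S
input #7 (v=23): hits B2=S
Answer: 1, 2, 3, 4, 6, 7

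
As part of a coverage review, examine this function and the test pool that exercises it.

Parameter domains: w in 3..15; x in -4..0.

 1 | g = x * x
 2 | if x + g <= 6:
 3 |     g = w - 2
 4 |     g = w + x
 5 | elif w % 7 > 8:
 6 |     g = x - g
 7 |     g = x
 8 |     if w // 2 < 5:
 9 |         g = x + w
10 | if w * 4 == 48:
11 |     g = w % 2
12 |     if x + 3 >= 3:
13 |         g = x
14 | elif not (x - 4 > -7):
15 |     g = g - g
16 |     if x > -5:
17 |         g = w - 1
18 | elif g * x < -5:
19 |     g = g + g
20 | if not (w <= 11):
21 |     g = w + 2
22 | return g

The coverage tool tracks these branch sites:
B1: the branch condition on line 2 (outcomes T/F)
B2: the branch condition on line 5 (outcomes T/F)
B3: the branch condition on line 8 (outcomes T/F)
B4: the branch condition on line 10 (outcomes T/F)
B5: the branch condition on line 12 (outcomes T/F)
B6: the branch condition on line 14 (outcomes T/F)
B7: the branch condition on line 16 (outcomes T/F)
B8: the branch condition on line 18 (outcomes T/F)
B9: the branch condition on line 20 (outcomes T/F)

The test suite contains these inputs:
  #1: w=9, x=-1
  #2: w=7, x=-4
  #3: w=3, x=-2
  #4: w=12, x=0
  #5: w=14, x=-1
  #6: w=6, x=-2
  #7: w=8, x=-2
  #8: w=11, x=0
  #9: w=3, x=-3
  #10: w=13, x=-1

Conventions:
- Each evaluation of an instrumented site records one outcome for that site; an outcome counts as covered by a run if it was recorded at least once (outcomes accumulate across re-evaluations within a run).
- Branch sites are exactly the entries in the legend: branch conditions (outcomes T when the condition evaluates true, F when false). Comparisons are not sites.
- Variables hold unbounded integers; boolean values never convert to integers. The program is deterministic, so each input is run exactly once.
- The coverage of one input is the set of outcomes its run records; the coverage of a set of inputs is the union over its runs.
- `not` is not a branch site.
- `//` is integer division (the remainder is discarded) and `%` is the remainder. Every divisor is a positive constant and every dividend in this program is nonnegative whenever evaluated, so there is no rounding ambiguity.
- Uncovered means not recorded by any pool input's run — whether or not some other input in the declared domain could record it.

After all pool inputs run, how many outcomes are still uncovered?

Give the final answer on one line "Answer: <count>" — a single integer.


run #1 (w=9, x=-1) runs B1->T, B4->F, B6->F, B8->T, B9->F; records B1=T, B4=F, B6=F, B8=T, B9=F
run #2 (w=7, x=-4) runs B1->F, B2->F, B4->F, B6->T, B7->T, B9->F; records B1=F, B2=F, B4=F, B6=T, B7=T, B9=F
run #3 (w=3, x=-2) runs B1->T, B4->F, B6->F, B8->F, B9->F; records B1=T, B4=F, B6=F, B8=F, B9=F
run #4 (w=12, x=0) runs B1->T, B4->T, B5->T, B9->T; records B1=T, B4=T, B5=T, B9=T
run #5 (w=14, x=-1) runs B1->T, B4->F, B6->F, B8->T, B9->T; records B1=T, B4=F, B6=F, B8=T, B9=T
run #6 (w=6, x=-2) runs B1->T, B4->F, B6->F, B8->T, B9->F; records B1=T, B4=F, B6=F, B8=T, B9=F
run #7 (w=8, x=-2) runs B1->T, B4->F, B6->F, B8->T, B9->F; records B1=T, B4=F, B6=F, B8=T, B9=F
run #8 (w=11, x=0) runs B1->T, B4->F, B6->F, B8->F, B9->F; records B1=T, B4=F, B6=F, B8=F, B9=F
run #9 (w=3, x=-3) runs B1->T, B4->F, B6->T, B7->T, B9->F; records B1=T, B4=F, B6=T, B7=T, B9=F
run #10 (w=13, x=-1) runs B1->T, B4->F, B6->F, B8->T, B9->T; records B1=T, B4=F, B6=F, B8=T, B9=T
union over the pool: B1=T, B1=F, B2=F, B4=T, B4=F, B5=T, B6=T, B6=F, B7=T, B8=T, B8=F, B9=T, B9=F
uncovered (5 of 18): B2=T, B3=T, B3=F, B5=F, B7=F
Answer: 5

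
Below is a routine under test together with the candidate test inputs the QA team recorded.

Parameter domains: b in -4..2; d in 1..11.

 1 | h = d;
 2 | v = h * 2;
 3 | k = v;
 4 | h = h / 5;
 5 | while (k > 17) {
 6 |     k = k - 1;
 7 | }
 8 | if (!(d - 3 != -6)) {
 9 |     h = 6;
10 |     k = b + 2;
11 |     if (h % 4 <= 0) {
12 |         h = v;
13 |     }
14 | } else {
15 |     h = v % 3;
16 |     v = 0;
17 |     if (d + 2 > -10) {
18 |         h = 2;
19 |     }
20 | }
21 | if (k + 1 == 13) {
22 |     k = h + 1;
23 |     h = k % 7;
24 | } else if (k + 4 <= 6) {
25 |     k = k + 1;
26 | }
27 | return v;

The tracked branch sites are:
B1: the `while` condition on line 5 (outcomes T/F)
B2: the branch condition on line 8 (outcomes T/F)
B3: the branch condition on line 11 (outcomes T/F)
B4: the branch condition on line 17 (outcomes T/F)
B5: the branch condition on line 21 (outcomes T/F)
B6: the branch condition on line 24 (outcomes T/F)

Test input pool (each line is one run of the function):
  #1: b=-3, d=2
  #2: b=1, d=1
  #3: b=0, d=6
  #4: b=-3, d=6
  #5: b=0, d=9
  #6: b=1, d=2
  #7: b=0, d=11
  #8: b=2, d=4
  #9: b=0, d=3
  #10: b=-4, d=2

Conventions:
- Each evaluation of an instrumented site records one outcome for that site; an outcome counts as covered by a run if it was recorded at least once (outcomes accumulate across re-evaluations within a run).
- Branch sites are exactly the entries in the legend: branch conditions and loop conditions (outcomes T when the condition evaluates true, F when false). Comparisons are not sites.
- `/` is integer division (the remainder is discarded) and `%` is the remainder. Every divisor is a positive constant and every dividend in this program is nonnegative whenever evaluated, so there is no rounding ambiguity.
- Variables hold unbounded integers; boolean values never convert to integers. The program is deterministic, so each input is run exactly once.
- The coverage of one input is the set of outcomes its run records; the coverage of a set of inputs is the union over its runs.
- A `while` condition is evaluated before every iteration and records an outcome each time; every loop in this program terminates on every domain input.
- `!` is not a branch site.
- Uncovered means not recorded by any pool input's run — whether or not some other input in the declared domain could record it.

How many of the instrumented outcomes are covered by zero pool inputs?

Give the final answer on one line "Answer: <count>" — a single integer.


#1 (b=-3, d=2) -> B1->F, B2->F, B4->T, B5->F, B6->F; covered: B1=F, B2=F, B4=T, B5=F, B6=F
#2 (b=1, d=1) -> B1->F, B2->F, B4->T, B5->F, B6->T; covered: B1=F, B2=F, B4=T, B5=F, B6=T
#3 (b=0, d=6) -> B1->F, B2->F, B4->T, B5->T; covered: B1=F, B2=F, B4=T, B5=T
#4 (b=-3, d=6) -> B1->F, B2->F, B4->T, B5->T; covered: B1=F, B2=F, B4=T, B5=T
#5 (b=0, d=9) -> B1->T, B1->F, B2->F, B4->T, B5->F, B6->F; covered: B1=T, B1=F, B2=F, B4=T, B5=F, B6=F
#6 (b=1, d=2) -> B1->F, B2->F, B4->T, B5->F, B6->F; covered: B1=F, B2=F, B4=T, B5=F, B6=F
#7 (b=0, d=11) -> B1->T, B1->T, B1->T, B1->T, B1->T, B1->F, B2->F, B4->T, B5->F, B6->F; covered: B1=T, B1=F, B2=F, B4=T, B5=F, B6=F
#8 (b=2, d=4) -> B1->F, B2->F, B4->T, B5->F, B6->F; covered: B1=F, B2=F, B4=T, B5=F, B6=F
#9 (b=0, d=3) -> B1->F, B2->F, B4->T, B5->F, B6->F; covered: B1=F, B2=F, B4=T, B5=F, B6=F
#10 (b=-4, d=2) -> B1->F, B2->F, B4->T, B5->F, B6->F; covered: B1=F, B2=F, B4=T, B5=F, B6=F
union over the pool: B1=T, B1=F, B2=F, B4=T, B5=T, B5=F, B6=T, B6=F
uncovered (4 of 12): B2=T, B3=T, B3=F, B4=F
Answer: 4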